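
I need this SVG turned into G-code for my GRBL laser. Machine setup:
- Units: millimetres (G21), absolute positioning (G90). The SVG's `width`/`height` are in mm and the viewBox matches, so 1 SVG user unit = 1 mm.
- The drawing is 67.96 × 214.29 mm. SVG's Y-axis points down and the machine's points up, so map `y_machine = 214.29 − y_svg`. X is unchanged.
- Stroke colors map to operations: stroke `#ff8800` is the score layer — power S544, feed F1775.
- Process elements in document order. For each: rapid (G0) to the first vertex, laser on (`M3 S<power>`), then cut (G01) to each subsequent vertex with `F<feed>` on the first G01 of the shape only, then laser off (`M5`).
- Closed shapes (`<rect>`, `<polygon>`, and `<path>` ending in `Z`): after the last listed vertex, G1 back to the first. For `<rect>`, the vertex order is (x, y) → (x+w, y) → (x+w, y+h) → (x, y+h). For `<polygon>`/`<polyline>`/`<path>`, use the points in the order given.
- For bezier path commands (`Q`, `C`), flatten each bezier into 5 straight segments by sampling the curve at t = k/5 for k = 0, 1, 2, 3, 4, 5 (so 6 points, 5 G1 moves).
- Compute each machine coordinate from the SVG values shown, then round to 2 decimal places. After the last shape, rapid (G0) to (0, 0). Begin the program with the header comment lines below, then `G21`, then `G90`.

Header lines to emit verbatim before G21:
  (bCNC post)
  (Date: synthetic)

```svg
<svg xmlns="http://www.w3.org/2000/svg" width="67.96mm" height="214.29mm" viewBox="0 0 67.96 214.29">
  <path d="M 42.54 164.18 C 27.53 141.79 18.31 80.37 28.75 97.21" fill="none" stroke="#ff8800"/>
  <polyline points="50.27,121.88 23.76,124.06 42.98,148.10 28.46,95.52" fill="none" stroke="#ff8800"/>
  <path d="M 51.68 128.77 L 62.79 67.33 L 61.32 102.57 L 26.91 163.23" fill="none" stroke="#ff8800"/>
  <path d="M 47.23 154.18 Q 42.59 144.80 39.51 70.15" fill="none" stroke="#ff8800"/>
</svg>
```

(bCNC post)
(Date: synthetic)
G21
G90
G0 X42.54 Y50.11
M3 S544
G01 X34.34 Y67.29 F1775
G01 X28.19 Y88.21
G01 X24.77 Y107.23
G01 X24.73 Y118.73
G01 X28.75 Y117.08
M5
G0 X50.27 Y92.41
M3 S544
G01 X23.76 Y90.23 F1775
G01 X42.98 Y66.19
G01 X28.46 Y118.77
M5
G0 X51.68 Y85.52
M3 S544
G01 X62.79 Y146.96 F1775
G01 X61.32 Y111.72
G01 X26.91 Y51.06
M5
G0 X47.23 Y60.11
M3 S544
G01 X45.44 Y66.47 F1775
G01 X43.77 Y78.06
G01 X42.22 Y94.86
G01 X40.80 Y116.89
G01 X39.51 Y144.14
M5
G0 X0.00 Y0.00

viewBox `0 0 67.96 214.29` with mm width/height → 1 unit = 1 mm. Flip: y_m = 214.29 − y_svg.

**Shape 1** — `<path>` cubic bezier, stroke `#ff8800` → score (S544, F1775). Control points (SVG): P0=(42.54,164.18), P1=(27.53,141.79), P2=(18.31,80.37), P3=(28.75,97.21); sampled at t=k/5. Machine vertices: (42.54,50.11) → (34.34,67.29) → (28.19,88.21) → (24.77,107.23) → (24.73,118.73) → (28.75,117.08). Open path.

**Shape 2** — `<polyline>` open polyline, stroke `#ff8800` → score (S544, F1775). Machine vertices: (50.27,92.41) → (23.76,90.23) → (42.98,66.19) → (28.46,118.77). Open path.

**Shape 3** — `<path>` open polyline, stroke `#ff8800` → score (S544, F1775). Machine vertices: (51.68,85.52) → (62.79,146.96) → (61.32,111.72) → (26.91,51.06). Open path.

**Shape 4** — `<path>` quadratic bezier, stroke `#ff8800` → score (S544, F1775). Control points (SVG): P0=(47.23,154.18), P1=(42.59,144.80), P2=(39.51,70.15); sampled at t=k/5. Machine vertices: (47.23,60.11) → (45.44,66.47) → (43.77,78.06) → (42.22,94.86) → (40.80,116.89) → (39.51,144.14). Open path.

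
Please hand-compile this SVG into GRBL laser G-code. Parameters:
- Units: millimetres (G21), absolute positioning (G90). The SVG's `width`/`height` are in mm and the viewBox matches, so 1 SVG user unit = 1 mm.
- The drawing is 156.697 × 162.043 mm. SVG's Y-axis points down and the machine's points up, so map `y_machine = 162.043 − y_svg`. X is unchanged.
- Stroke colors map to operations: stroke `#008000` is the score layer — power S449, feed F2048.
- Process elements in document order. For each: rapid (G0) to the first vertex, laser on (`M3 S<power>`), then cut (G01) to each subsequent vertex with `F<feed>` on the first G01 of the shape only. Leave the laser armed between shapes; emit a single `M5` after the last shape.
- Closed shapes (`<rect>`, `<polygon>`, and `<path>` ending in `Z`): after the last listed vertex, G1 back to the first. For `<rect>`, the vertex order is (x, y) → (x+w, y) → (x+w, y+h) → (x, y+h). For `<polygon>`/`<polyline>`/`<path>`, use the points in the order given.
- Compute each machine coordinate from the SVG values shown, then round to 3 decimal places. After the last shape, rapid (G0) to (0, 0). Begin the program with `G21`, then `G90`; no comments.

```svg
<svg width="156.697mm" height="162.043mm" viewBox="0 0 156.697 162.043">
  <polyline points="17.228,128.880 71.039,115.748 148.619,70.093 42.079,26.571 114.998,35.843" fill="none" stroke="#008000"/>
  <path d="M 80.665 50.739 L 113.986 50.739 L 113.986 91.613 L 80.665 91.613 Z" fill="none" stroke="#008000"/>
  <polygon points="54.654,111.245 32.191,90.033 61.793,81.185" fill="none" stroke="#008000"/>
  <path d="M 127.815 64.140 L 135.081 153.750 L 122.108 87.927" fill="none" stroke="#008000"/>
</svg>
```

Since the viewBox matches the mm dimensions, user units are millimetres directly. The only transform is the Y-flip y_m = 162.043 − y_svg.

Shape 1 is a open polyline drawn with `<polyline>`. Its stroke #008000 means score at S449, F2048. After flipping Y the toolpath is (17.228,33.163) → (71.039,46.295) → (148.619,91.950) → (42.079,135.472) → (114.998,126.200).

Shape 2 is a rectangle drawn with `<path>`. Its stroke #008000 means score at S449, F2048. After flipping Y the toolpath is (80.665,111.304) → (113.986,111.304) → (113.986,70.430) → (80.665,70.430) → (80.665,111.304), returning to the start.

Shape 3 is a regular polygon drawn with `<polygon>`. Its stroke #008000 means score at S449, F2048. After flipping Y the toolpath is (54.654,50.798) → (32.191,72.010) → (61.793,80.858) → (54.654,50.798), returning to the start.

Shape 4 is a open polyline drawn with `<path>`. Its stroke #008000 means score at S449, F2048. After flipping Y the toolpath is (127.815,97.903) → (135.081,8.293) → (122.108,74.116).

G21
G90
G0 X17.228 Y33.163
M3 S449
G01 X71.039 Y46.295 F2048
G01 X148.619 Y91.950
G01 X42.079 Y135.472
G01 X114.998 Y126.200
G0 X80.665 Y111.304
M3 S449
G01 X113.986 Y111.304 F2048
G01 X113.986 Y70.430
G01 X80.665 Y70.430
G01 X80.665 Y111.304
G0 X54.654 Y50.798
M3 S449
G01 X32.191 Y72.010 F2048
G01 X61.793 Y80.858
G01 X54.654 Y50.798
G0 X127.815 Y97.903
M3 S449
G01 X135.081 Y8.293 F2048
G01 X122.108 Y74.116
M5
G0 X0.000 Y0.000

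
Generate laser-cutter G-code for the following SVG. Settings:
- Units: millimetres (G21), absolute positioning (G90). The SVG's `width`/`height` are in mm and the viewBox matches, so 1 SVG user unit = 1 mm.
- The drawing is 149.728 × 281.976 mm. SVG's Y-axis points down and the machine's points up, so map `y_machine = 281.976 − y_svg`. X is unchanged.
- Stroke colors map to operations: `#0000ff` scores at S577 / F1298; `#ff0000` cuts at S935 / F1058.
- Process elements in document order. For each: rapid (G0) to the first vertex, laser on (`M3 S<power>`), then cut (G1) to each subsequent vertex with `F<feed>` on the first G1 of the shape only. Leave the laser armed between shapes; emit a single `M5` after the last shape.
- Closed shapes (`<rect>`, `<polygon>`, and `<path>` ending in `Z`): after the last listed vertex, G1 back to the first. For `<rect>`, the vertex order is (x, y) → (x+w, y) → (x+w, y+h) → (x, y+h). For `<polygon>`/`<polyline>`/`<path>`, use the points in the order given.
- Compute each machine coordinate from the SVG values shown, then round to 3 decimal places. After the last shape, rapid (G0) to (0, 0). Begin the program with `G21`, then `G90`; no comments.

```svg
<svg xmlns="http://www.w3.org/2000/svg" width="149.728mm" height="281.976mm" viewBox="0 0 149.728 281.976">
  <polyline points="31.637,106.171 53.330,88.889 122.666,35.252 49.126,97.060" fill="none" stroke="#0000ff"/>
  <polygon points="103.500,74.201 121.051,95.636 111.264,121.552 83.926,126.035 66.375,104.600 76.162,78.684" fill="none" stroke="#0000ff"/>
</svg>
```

G21
G90
G0 X31.637 Y175.805
M3 S577
G1 X53.330 Y193.087 F1298
G1 X122.666 Y246.724
G1 X49.126 Y184.916
G0 X103.500 Y207.775
M3 S577
G1 X121.051 Y186.340 F1298
G1 X111.264 Y160.424
G1 X83.926 Y155.941
G1 X66.375 Y177.376
G1 X76.162 Y203.292
G1 X103.500 Y207.775
M5
G0 X0.000 Y0.000

Since the viewBox matches the mm dimensions, user units are millimetres directly. The only transform is the Y-flip y_m = 281.976 − y_svg.

Shape 1 is a open polyline drawn with `<polyline>`. Its stroke #0000ff means score at S577, F1298. After flipping Y the toolpath is (31.637,175.805) → (53.330,193.087) → (122.666,246.724) → (49.126,184.916).

Shape 2 is a regular polygon drawn with `<polygon>`. Its stroke #0000ff means score at S577, F1298. After flipping Y the toolpath is (103.500,207.775) → (121.051,186.340) → (111.264,160.424) → (83.926,155.941) → (66.375,177.376) → (76.162,203.292) → (103.500,207.775), returning to the start.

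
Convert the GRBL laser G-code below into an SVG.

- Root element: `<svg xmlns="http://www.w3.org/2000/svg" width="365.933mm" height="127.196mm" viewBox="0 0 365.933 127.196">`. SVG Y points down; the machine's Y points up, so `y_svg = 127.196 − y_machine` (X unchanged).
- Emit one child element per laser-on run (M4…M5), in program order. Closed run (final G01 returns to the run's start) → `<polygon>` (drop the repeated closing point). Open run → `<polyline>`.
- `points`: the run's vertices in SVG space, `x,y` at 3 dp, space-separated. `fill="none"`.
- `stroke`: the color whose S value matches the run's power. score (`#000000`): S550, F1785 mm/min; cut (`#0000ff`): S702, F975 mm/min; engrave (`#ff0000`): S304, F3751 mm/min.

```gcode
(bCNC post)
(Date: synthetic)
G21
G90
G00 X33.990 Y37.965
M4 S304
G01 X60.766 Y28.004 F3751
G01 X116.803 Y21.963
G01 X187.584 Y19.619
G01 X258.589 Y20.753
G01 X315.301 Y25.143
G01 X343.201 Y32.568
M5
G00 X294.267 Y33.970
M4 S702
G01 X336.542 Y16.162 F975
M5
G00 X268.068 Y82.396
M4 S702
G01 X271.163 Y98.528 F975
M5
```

<svg xmlns="http://www.w3.org/2000/svg" width="365.933mm" height="127.196mm" viewBox="0 0 365.933 127.196">
  <polyline points="33.990,89.231 60.766,99.192 116.803,105.233 187.584,107.577 258.589,106.443 315.301,102.053 343.201,94.628" fill="none" stroke="#ff0000"/>
  <polyline points="294.267,93.226 336.542,111.034" fill="none" stroke="#0000ff"/>
  <polyline points="268.068,44.800 271.163,28.668" fill="none" stroke="#0000ff"/>
</svg>

Machine Y-up, SVG Y-down with viewBox height 127.196, so y_svg = 127.196 − y_machine; X carries over.

Run 1: power S304 maps to stroke `#ff0000` (engrave). The run is open, so emit a `<polyline>` with points (Y-flipped): 33.990,89.231 60.766,99.192 116.803,105.233 187.584,107.577 258.589,106.443 315.301,102.053 343.201,94.628.

Run 2: S702 ⇒ cut layer `#0000ff`. The run is open, so emit a `<polyline>` with points (Y-flipped): 294.267,93.226 336.542,111.034.

Run 3: S702 ⇒ cut layer `#0000ff`. The run is open, so emit a `<polyline>` with points (Y-flipped): 268.068,44.800 271.163,28.668.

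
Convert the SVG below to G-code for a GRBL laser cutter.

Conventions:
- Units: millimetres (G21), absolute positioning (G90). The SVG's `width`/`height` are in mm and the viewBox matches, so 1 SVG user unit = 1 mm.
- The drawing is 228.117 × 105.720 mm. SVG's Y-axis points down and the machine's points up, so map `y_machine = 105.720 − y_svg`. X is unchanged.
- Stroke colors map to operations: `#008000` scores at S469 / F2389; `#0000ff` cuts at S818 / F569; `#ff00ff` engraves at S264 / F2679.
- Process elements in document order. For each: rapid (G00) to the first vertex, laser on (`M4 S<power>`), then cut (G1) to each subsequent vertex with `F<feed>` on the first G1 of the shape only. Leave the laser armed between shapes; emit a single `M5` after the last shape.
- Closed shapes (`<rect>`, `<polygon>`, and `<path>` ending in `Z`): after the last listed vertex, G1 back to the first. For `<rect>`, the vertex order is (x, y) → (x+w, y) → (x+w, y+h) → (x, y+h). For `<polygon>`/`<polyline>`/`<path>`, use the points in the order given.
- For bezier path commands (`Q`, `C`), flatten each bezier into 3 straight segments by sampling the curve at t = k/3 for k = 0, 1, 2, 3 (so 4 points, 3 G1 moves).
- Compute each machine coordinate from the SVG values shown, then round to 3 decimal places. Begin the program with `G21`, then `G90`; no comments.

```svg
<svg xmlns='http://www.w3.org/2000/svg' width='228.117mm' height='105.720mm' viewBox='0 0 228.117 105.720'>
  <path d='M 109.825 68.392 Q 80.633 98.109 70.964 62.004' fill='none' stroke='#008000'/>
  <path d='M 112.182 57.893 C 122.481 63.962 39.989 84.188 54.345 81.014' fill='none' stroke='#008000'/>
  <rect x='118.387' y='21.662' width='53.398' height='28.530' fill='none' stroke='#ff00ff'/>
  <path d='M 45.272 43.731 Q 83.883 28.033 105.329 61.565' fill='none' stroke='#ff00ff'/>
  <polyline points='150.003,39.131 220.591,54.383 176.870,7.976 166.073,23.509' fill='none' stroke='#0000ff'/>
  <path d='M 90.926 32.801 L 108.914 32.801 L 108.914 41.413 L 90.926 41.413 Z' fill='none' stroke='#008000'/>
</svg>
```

Since the viewBox matches the mm dimensions, user units are millimetres directly. The only transform is the Y-flip y_m = 105.720 − y_svg.

Shape 1 is a quadratic bezier drawn with `<path>`. Its stroke #008000 means score at S469, F2389. After flipping Y the toolpath is (109.825,37.328) → (92.533,24.830) → (79.579,26.960) → (70.964,43.716).

Shape 2 is a cubic bezier drawn with `<path>`. Its stroke #008000 means score at S469, F2389. After flipping Y the toolpath is (112.182,47.827) → (98.574,38.430) → (65.248,27.941) → (54.345,24.706).

Shape 3 is a rectangle drawn with `<rect>`. Its stroke #ff00ff means engrave at S264, F2679. After flipping Y the toolpath is (118.387,84.058) → (171.785,84.058) → (171.785,55.528) → (118.387,55.528) → (118.387,84.058), returning to the start.

Shape 4 is a quadratic bezier drawn with `<path>`. Its stroke #ff00ff means engrave at S264, F2679. After flipping Y the toolpath is (45.272,61.989) → (69.105,66.984) → (89.124,61.040) → (105.329,44.155).

Shape 5 is a open polyline drawn with `<polyline>`. Its stroke #0000ff means cut at S818, F569. After flipping Y the toolpath is (150.003,66.589) → (220.591,51.337) → (176.870,97.744) → (166.073,82.211).

Shape 6 is a rectangle drawn with `<path>`. Its stroke #008000 means score at S469, F2389. After flipping Y the toolpath is (90.926,72.919) → (108.914,72.919) → (108.914,64.307) → (90.926,64.307) → (90.926,72.919), returning to the start.

G21
G90
G00 X109.825 Y37.328
M4 S469
G1 X92.533 Y24.830 F2389
G1 X79.579 Y26.960
G1 X70.964 Y43.716
G00 X112.182 Y47.827
M4 S469
G1 X98.574 Y38.430 F2389
G1 X65.248 Y27.941
G1 X54.345 Y24.706
G00 X118.387 Y84.058
M4 S264
G1 X171.785 Y84.058 F2679
G1 X171.785 Y55.528
G1 X118.387 Y55.528
G1 X118.387 Y84.058
G00 X45.272 Y61.989
M4 S264
G1 X69.105 Y66.984 F2679
G1 X89.124 Y61.040
G1 X105.329 Y44.155
G00 X150.003 Y66.589
M4 S818
G1 X220.591 Y51.337 F569
G1 X176.870 Y97.744
G1 X166.073 Y82.211
G00 X90.926 Y72.919
M4 S469
G1 X108.914 Y72.919 F2389
G1 X108.914 Y64.307
G1 X90.926 Y64.307
G1 X90.926 Y72.919
M5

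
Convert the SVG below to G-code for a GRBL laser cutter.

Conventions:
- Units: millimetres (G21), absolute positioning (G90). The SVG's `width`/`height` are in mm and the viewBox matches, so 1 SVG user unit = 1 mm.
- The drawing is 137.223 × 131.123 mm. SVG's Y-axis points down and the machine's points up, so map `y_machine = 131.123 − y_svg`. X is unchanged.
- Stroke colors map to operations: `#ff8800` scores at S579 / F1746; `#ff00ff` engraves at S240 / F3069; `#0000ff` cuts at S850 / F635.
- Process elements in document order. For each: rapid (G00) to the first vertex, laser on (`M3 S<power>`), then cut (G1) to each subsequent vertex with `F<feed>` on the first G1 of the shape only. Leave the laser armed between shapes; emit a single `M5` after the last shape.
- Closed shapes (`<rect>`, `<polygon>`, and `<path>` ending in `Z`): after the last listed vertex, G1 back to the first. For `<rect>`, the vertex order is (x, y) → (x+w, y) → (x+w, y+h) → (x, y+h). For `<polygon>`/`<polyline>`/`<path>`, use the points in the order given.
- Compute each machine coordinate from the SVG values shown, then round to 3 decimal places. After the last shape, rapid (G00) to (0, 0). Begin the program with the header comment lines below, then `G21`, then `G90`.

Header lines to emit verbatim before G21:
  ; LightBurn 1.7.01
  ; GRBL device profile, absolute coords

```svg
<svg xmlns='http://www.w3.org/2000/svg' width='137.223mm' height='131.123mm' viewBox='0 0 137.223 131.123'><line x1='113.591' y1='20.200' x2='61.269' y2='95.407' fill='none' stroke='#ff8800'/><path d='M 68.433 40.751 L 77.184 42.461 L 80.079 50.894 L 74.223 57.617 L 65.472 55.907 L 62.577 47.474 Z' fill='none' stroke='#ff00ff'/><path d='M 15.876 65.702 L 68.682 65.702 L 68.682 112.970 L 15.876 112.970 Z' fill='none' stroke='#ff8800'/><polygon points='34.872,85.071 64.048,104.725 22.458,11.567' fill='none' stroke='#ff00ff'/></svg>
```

; LightBurn 1.7.01
; GRBL device profile, absolute coords
G21
G90
G00 X113.591 Y110.923
M3 S579
G1 X61.269 Y35.716 F1746
G00 X68.433 Y90.372
M3 S240
G1 X77.184 Y88.662 F3069
G1 X80.079 Y80.229
G1 X74.223 Y73.506
G1 X65.472 Y75.216
G1 X62.577 Y83.649
G1 X68.433 Y90.372
G00 X15.876 Y65.421
M3 S579
G1 X68.682 Y65.421 F1746
G1 X68.682 Y18.153
G1 X15.876 Y18.153
G1 X15.876 Y65.421
G00 X34.872 Y46.052
M3 S240
G1 X64.048 Y26.398 F3069
G1 X22.458 Y119.556
G1 X34.872 Y46.052
M5
G00 X0.000 Y0.000

Since the viewBox matches the mm dimensions, user units are millimetres directly. The only transform is the Y-flip y_m = 131.123 − y_svg.

Shape 1 is a line segment drawn with `<line>`. Its stroke #ff8800 means score at S579, F1746. After flipping Y the toolpath is (113.591,110.923) → (61.269,35.716).

Shape 2 is a regular polygon drawn with `<path>`. Its stroke #ff00ff means engrave at S240, F3069. After flipping Y the toolpath is (68.433,90.372) → (77.184,88.662) → (80.079,80.229) → (74.223,73.506) → (65.472,75.216) → (62.577,83.649) → (68.433,90.372), returning to the start.

Shape 3 is a rectangle drawn with `<path>`. Its stroke #ff8800 means score at S579, F1746. After flipping Y the toolpath is (15.876,65.421) → (68.682,65.421) → (68.682,18.153) → (15.876,18.153) → (15.876,65.421), returning to the start.

Shape 4 is a closed polygon drawn with `<polygon>`. Its stroke #ff00ff means engrave at S240, F3069. After flipping Y the toolpath is (34.872,46.052) → (64.048,26.398) → (22.458,119.556) → (34.872,46.052), returning to the start.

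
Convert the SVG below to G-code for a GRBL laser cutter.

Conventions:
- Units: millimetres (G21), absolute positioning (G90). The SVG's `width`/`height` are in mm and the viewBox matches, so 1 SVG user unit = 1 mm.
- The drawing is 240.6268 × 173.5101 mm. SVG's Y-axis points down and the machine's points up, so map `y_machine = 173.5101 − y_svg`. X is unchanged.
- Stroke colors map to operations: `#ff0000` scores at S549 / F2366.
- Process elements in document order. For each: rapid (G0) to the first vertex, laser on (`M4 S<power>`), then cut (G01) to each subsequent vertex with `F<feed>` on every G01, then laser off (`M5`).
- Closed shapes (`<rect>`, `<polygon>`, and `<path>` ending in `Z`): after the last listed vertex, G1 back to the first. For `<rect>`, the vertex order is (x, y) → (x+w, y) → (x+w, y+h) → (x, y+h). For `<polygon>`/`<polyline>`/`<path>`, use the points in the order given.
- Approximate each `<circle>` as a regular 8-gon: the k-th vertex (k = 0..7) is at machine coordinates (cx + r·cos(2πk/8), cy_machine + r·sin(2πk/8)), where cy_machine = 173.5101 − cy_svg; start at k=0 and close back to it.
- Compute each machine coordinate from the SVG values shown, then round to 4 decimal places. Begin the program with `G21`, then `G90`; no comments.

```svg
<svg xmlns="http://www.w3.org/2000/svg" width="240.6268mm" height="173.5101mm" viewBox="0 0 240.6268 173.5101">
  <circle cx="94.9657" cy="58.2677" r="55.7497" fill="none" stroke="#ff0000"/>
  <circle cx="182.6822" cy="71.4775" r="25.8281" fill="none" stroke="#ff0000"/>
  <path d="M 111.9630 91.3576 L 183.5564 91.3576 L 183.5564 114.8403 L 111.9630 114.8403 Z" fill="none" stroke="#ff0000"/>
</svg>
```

viewBox `0 0 240.6268 173.5101` with mm width/height → 1 unit = 1 mm. Flip: y_m = 173.5101 − y_svg.

**Shape 1** — `<circle>` circle, stroke `#ff0000` → score (S549, F2366). Machine vertices: (150.7154,115.2424) → (134.3867,154.6634) → (94.9657,170.9921) → (55.5447,154.6634) → (39.2160,115.2424) → (55.5447,75.8214) → (94.9657,59.4927) → (134.3867,75.8214) → (150.7154,115.2424). Closed: final G1 returns to the first vertex.

**Shape 2** — `<circle>` circle, stroke `#ff0000` → score (S549, F2366). Machine vertices: (208.5103,102.0326) → (200.9454,120.2958) → (182.6822,127.8607) → (164.4190,120.2958) → (156.8541,102.0326) → (164.4190,83.7694) → (182.6822,76.2045) → (200.9454,83.7694) → (208.5103,102.0326). Closed: final G1 returns to the first vertex.

**Shape 3** — `<path>` rectangle, stroke `#ff0000` → score (S549, F2366). Machine vertices: (111.9630,82.1525) → (183.5564,82.1525) → (183.5564,58.6698) → (111.9630,58.6698) → (111.9630,82.1525). Closed: final G1 returns to the first vertex.

G21
G90
G0 X150.7154 Y115.2424
M4 S549
G01 X134.3867 Y154.6634 F2366
G01 X94.9657 Y170.9921 F2366
G01 X55.5447 Y154.6634 F2366
G01 X39.2160 Y115.2424 F2366
G01 X55.5447 Y75.8214 F2366
G01 X94.9657 Y59.4927 F2366
G01 X134.3867 Y75.8214 F2366
G01 X150.7154 Y115.2424 F2366
M5
G0 X208.5103 Y102.0326
M4 S549
G01 X200.9454 Y120.2958 F2366
G01 X182.6822 Y127.8607 F2366
G01 X164.4190 Y120.2958 F2366
G01 X156.8541 Y102.0326 F2366
G01 X164.4190 Y83.7694 F2366
G01 X182.6822 Y76.2045 F2366
G01 X200.9454 Y83.7694 F2366
G01 X208.5103 Y102.0326 F2366
M5
G0 X111.9630 Y82.1525
M4 S549
G01 X183.5564 Y82.1525 F2366
G01 X183.5564 Y58.6698 F2366
G01 X111.9630 Y58.6698 F2366
G01 X111.9630 Y82.1525 F2366
M5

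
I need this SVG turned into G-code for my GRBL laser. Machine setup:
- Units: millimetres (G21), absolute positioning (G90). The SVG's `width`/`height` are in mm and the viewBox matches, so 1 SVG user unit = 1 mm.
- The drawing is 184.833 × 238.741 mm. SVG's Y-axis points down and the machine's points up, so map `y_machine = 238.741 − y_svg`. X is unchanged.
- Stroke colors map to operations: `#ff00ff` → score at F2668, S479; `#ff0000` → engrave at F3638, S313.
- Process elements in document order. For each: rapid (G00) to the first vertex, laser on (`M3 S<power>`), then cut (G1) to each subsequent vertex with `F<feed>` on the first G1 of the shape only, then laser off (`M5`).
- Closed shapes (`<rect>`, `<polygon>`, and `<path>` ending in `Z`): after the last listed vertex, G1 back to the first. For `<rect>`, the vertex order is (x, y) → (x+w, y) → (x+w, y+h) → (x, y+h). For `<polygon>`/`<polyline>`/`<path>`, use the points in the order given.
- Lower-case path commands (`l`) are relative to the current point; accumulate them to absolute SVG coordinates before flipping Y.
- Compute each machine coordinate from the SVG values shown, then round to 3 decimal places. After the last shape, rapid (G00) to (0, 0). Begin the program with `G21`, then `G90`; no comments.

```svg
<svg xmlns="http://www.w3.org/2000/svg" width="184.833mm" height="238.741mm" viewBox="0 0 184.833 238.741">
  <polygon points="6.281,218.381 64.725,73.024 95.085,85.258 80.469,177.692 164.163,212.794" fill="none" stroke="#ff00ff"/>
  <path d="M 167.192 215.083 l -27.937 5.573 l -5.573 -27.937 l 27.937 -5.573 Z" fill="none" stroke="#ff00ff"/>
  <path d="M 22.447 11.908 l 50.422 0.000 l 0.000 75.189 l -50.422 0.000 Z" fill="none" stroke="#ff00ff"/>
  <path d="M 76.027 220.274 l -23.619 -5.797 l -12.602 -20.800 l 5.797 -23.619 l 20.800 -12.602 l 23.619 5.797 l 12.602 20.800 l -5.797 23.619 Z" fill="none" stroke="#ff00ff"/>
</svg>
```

1 u = 1 mm; y_m = 238.741 − y.

[1] `<polygon>` closed polygon, #ff00ff→score S479 F2668: (6.281,20.360) → (64.725,165.717) → (95.085,153.483) → (80.469,61.049) → (164.163,25.947) → (6.281,20.360) (closed)

[2] `<path>` regular polygon, #ff00ff→score S479 F2668: (167.192,23.658) → (139.255,18.085) → (133.682,46.022) → (161.619,51.595) → (167.192,23.658) (closed)

[3] `<path>` rectangle, #ff00ff→score S479 F2668: (22.447,226.833) → (72.869,226.833) → (72.869,151.644) → (22.447,151.644) → (22.447,226.833) (closed)

[4] `<path>` regular polygon, #ff00ff→score S479 F2668: (76.027,18.467) → (52.408,24.264) → (39.806,45.064) → (45.603,68.683) → (66.403,81.285) → (90.022,75.488) → (102.624,54.688) → (96.827,31.069) → (76.027,18.467) (closed)

G21
G90
G00 X6.281 Y20.360
M3 S479
G1 X64.725 Y165.717 F2668
G1 X95.085 Y153.483
G1 X80.469 Y61.049
G1 X164.163 Y25.947
G1 X6.281 Y20.360
M5
G00 X167.192 Y23.658
M3 S479
G1 X139.255 Y18.085 F2668
G1 X133.682 Y46.022
G1 X161.619 Y51.595
G1 X167.192 Y23.658
M5
G00 X22.447 Y226.833
M3 S479
G1 X72.869 Y226.833 F2668
G1 X72.869 Y151.644
G1 X22.447 Y151.644
G1 X22.447 Y226.833
M5
G00 X76.027 Y18.467
M3 S479
G1 X52.408 Y24.264 F2668
G1 X39.806 Y45.064
G1 X45.603 Y68.683
G1 X66.403 Y81.285
G1 X90.022 Y75.488
G1 X102.624 Y54.688
G1 X96.827 Y31.069
G1 X76.027 Y18.467
M5
G00 X0.000 Y0.000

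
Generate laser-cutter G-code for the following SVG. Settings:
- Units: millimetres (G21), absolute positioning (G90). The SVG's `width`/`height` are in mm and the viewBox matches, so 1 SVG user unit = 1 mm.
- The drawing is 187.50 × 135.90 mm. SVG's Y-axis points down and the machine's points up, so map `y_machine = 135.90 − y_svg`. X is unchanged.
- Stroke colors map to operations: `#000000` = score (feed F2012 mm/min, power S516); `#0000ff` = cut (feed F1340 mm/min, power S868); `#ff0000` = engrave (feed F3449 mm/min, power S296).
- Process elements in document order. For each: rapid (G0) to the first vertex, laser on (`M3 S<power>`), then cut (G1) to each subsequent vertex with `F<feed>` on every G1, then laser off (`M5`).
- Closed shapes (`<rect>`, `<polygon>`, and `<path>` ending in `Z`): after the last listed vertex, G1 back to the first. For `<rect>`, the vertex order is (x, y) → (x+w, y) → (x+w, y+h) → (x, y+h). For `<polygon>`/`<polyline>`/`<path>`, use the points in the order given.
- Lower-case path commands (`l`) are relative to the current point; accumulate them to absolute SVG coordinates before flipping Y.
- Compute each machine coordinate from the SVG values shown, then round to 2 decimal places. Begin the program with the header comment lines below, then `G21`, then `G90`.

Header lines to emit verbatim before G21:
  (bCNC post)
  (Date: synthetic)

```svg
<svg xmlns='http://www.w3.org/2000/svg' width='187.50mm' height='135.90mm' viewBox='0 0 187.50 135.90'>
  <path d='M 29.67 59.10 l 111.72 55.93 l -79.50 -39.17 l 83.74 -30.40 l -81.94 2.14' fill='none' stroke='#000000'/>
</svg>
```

(bCNC post)
(Date: synthetic)
G21
G90
G0 X29.67 Y76.80
M3 S516
G1 X141.39 Y20.87 F2012
G1 X61.89 Y60.04 F2012
G1 X145.63 Y90.44 F2012
G1 X63.69 Y88.30 F2012
M5

Since the viewBox matches the mm dimensions, user units are millimetres directly. The only transform is the Y-flip y_m = 135.90 − y_svg.

Shape 1 is a open polyline drawn with `<path>`. Its stroke #000000 means score at S516, F2012. After flipping Y the toolpath is (29.67,76.80) → (141.39,20.87) → (61.89,60.04) → (145.63,90.44) → (63.69,88.30).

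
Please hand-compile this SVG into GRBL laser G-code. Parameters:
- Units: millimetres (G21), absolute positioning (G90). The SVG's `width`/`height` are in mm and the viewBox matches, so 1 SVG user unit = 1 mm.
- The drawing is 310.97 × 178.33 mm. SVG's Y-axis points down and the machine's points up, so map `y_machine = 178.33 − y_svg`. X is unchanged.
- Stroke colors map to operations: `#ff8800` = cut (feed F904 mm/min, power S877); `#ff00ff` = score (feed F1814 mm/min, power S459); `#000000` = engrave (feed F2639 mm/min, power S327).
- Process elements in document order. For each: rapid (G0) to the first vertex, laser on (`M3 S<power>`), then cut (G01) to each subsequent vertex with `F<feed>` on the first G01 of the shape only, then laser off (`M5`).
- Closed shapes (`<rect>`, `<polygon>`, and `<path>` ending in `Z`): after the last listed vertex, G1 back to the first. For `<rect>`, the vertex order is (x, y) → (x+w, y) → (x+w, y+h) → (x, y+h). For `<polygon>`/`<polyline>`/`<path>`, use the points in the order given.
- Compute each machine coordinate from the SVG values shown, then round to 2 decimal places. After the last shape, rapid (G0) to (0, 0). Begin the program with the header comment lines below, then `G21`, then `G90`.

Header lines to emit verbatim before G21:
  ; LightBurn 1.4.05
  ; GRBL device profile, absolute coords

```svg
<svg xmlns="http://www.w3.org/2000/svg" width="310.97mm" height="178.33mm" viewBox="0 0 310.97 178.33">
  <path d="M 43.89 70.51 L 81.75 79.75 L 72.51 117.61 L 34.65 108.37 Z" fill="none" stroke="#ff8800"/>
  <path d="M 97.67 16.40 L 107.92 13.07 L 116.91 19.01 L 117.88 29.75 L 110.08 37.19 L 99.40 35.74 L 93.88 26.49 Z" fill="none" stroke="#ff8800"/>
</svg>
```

; LightBurn 1.4.05
; GRBL device profile, absolute coords
G21
G90
G0 X43.89 Y107.82
M3 S877
G01 X81.75 Y98.58 F904
G01 X72.51 Y60.72
G01 X34.65 Y69.96
G01 X43.89 Y107.82
M5
G0 X97.67 Y161.93
M3 S877
G01 X107.92 Y165.26 F904
G01 X116.91 Y159.32
G01 X117.88 Y148.58
G01 X110.08 Y141.14
G01 X99.40 Y142.59
G01 X93.88 Y151.84
G01 X97.67 Y161.93
M5
G0 X0.00 Y0.00

viewBox `0 0 310.97 178.33` with mm width/height → 1 unit = 1 mm. Flip: y_m = 178.33 − y_svg.

**Shape 1** — `<path>` regular polygon, stroke `#ff8800` → cut (S877, F904). Machine vertices: (43.89,107.82) → (81.75,98.58) → (72.51,60.72) → (34.65,69.96) → (43.89,107.82). Closed: final G1 returns to the first vertex.

**Shape 2** — `<path>` regular polygon, stroke `#ff8800` → cut (S877, F904). Machine vertices: (97.67,161.93) → (107.92,165.26) → (116.91,159.32) → (117.88,148.58) → (110.08,141.14) → (99.40,142.59) → (93.88,151.84) → (97.67,161.93). Closed: final G1 returns to the first vertex.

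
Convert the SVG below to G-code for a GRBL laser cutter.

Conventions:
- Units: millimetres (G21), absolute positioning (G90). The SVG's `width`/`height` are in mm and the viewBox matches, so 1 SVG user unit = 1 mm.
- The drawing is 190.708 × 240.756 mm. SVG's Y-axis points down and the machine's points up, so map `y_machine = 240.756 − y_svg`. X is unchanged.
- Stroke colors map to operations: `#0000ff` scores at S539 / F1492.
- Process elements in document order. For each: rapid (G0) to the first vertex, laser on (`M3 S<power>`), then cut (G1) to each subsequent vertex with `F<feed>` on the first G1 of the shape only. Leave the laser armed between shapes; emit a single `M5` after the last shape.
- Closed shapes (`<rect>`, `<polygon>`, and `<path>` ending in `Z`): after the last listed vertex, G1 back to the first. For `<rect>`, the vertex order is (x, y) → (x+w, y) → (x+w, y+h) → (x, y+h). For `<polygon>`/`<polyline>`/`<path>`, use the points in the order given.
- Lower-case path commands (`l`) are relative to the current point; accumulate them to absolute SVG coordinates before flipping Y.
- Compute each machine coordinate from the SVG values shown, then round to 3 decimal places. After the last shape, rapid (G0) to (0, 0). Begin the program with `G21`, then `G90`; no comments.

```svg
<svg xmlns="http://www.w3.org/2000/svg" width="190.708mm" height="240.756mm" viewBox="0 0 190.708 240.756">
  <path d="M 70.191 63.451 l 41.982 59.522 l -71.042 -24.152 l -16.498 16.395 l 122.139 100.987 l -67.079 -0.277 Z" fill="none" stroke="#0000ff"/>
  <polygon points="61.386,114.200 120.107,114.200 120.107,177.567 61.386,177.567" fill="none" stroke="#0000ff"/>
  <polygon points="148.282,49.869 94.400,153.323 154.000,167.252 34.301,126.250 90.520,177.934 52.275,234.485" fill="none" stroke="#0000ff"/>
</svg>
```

G21
G90
G0 X70.191 Y177.305
M3 S539
G1 X112.173 Y117.783 F1492
G1 X41.131 Y141.935
G1 X24.633 Y125.540
G1 X146.772 Y24.553
G1 X79.693 Y24.830
G1 X70.191 Y177.305
G0 X61.386 Y126.556
M3 S539
G1 X120.107 Y126.556 F1492
G1 X120.107 Y63.189
G1 X61.386 Y63.189
G1 X61.386 Y126.556
G0 X148.282 Y190.887
M3 S539
G1 X94.400 Y87.433 F1492
G1 X154.000 Y73.504
G1 X34.301 Y114.506
G1 X90.520 Y62.822
G1 X52.275 Y6.271
G1 X148.282 Y190.887
M5
G0 X0.000 Y0.000

viewBox `0 0 190.708 240.756` with mm width/height → 1 unit = 1 mm. Flip: y_m = 240.756 − y_svg.

**Shape 1** — `<path>` closed polygon, stroke `#0000ff` → score (S539, F1492). Machine vertices: (70.191,177.305) → (112.173,117.783) → (41.131,141.935) → (24.633,125.540) → (146.772,24.553) → (79.693,24.830) → (70.191,177.305). Closed: final G1 returns to the first vertex.

**Shape 2** — `<polygon>` rectangle, stroke `#0000ff` → score (S539, F1492). Machine vertices: (61.386,126.556) → (120.107,126.556) → (120.107,63.189) → (61.386,63.189) → (61.386,126.556). Closed: final G1 returns to the first vertex.

**Shape 3** — `<polygon>` closed polygon, stroke `#0000ff` → score (S539, F1492). Machine vertices: (148.282,190.887) → (94.400,87.433) → (154.000,73.504) → (34.301,114.506) → (90.520,62.822) → (52.275,6.271) → (148.282,190.887). Closed: final G1 returns to the first vertex.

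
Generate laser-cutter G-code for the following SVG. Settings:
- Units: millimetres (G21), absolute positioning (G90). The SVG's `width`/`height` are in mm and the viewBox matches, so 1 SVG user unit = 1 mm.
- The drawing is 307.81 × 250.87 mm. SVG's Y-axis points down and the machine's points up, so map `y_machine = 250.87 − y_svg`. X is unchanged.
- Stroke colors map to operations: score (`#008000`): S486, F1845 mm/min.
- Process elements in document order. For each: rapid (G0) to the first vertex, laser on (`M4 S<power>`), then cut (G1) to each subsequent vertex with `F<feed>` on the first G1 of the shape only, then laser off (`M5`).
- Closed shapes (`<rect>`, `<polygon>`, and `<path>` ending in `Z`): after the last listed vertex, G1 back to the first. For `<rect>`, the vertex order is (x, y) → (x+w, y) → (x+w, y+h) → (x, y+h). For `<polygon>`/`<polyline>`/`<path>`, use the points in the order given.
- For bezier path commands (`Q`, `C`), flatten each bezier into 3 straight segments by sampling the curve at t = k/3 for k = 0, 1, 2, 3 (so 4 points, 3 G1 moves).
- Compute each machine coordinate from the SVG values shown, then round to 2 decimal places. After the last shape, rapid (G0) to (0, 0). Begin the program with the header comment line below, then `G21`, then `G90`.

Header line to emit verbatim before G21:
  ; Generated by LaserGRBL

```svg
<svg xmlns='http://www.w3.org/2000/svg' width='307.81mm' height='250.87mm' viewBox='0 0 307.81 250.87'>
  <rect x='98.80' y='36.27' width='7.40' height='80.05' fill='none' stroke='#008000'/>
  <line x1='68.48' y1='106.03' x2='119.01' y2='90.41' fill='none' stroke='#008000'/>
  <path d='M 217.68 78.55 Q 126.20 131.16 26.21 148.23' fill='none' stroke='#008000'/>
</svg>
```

; Generated by LaserGRBL
G21
G90
G0 X98.80 Y214.60
M4 S486
G1 X106.20 Y214.60 F1845
G1 X106.20 Y134.55
G1 X98.80 Y134.55
G1 X98.80 Y214.60
M5
G0 X68.48 Y144.84
M4 S486
G1 X119.01 Y160.46 F1845
M5
G0 X217.68 Y172.32
M4 S486
G1 X155.75 Y141.20 F1845
G1 X91.92 Y117.97
G1 X26.21 Y102.64
M5
G0 X0.00 Y0.00

Since the viewBox matches the mm dimensions, user units are millimetres directly. The only transform is the Y-flip y_m = 250.87 − y_svg.

Shape 1 is a rectangle drawn with `<rect>`. Its stroke #008000 means score at S486, F1845. After flipping Y the toolpath is (98.80,214.60) → (106.20,214.60) → (106.20,134.55) → (98.80,134.55) → (98.80,214.60), returning to the start.

Shape 2 is a line segment drawn with `<line>`. Its stroke #008000 means score at S486, F1845. After flipping Y the toolpath is (68.48,144.84) → (119.01,160.46).

Shape 3 is a quadratic bezier drawn with `<path>`. Its stroke #008000 means score at S486, F1845. After flipping Y the toolpath is (217.68,172.32) → (155.75,141.20) → (91.92,117.97) → (26.21,102.64).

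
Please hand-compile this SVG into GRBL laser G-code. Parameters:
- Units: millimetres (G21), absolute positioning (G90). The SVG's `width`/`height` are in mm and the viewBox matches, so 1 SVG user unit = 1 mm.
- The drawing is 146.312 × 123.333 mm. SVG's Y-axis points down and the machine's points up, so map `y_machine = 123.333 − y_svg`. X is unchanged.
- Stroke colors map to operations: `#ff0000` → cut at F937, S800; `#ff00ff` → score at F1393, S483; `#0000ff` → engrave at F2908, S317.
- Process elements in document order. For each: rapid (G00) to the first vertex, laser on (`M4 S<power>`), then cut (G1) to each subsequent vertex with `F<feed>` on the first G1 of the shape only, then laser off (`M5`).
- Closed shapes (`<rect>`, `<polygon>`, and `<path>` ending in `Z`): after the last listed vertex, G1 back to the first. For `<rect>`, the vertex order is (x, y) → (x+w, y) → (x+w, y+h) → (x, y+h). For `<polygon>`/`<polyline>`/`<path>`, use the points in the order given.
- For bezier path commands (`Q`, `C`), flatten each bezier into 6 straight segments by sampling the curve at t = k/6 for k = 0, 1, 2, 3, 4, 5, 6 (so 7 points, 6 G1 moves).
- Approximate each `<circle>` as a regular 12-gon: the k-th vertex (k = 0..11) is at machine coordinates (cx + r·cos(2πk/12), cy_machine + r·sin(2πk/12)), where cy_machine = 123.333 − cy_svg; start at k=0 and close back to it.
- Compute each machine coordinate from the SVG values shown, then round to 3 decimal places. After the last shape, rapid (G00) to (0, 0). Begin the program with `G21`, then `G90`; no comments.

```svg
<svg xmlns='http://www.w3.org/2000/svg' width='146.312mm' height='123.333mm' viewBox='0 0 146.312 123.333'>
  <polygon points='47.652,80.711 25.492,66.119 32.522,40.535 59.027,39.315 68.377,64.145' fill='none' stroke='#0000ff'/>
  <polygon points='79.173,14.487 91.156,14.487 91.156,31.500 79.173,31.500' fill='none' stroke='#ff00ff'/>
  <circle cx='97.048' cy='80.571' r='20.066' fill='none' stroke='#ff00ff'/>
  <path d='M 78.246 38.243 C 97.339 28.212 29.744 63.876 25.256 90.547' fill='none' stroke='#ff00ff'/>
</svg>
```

1 u = 1 mm; y_m = 123.333 − y.

[1] `<polygon>` regular polygon, #0000ff→engrave S317 F2908: (47.652,42.622) → (25.492,57.214) → (32.522,82.798) → (59.027,84.018) → (68.377,59.188) → (47.652,42.622) (closed)

[2] `<polygon>` rectangle, #ff00ff→score S483 F1393: (79.173,108.846) → (91.156,108.846) → (91.156,91.833) → (79.173,91.833) → (79.173,108.846) (closed)

[3] `<circle>` circle, #ff00ff→score S483 F1393: (117.114,42.762) → (114.426,52.795) → (107.081,60.140) → (97.048,62.828) → (87.015,60.140) → (79.670,52.795) → (76.982,42.762) → (79.670,32.729) → (87.015,25.384) → (97.048,22.696) → (107.081,25.384) → (114.426,32.729) → (117.114,42.762) (closed)

[4] `<path>` cubic bezier, #ff00ff→score S483 F1393: (78.246,85.090) → (81.262,86.551) → (73.991,81.915) → (60.594,72.701) → (45.232,60.429) → (32.065,46.618) → (25.256,32.786)

G21
G90
G00 X47.652 Y42.622
M4 S317
G1 X25.492 Y57.214 F2908
G1 X32.522 Y82.798
G1 X59.027 Y84.018
G1 X68.377 Y59.188
G1 X47.652 Y42.622
M5
G00 X79.173 Y108.846
M4 S483
G1 X91.156 Y108.846 F1393
G1 X91.156 Y91.833
G1 X79.173 Y91.833
G1 X79.173 Y108.846
M5
G00 X117.114 Y42.762
M4 S483
G1 X114.426 Y52.795 F1393
G1 X107.081 Y60.140
G1 X97.048 Y62.828
G1 X87.015 Y60.140
G1 X79.670 Y52.795
G1 X76.982 Y42.762
G1 X79.670 Y32.729
G1 X87.015 Y25.384
G1 X97.048 Y22.696
G1 X107.081 Y25.384
G1 X114.426 Y32.729
G1 X117.114 Y42.762
M5
G00 X78.246 Y85.090
M4 S483
G1 X81.262 Y86.551 F1393
G1 X73.991 Y81.915
G1 X60.594 Y72.701
G1 X45.232 Y60.429
G1 X32.065 Y46.618
G1 X25.256 Y32.786
M5
G00 X0.000 Y0.000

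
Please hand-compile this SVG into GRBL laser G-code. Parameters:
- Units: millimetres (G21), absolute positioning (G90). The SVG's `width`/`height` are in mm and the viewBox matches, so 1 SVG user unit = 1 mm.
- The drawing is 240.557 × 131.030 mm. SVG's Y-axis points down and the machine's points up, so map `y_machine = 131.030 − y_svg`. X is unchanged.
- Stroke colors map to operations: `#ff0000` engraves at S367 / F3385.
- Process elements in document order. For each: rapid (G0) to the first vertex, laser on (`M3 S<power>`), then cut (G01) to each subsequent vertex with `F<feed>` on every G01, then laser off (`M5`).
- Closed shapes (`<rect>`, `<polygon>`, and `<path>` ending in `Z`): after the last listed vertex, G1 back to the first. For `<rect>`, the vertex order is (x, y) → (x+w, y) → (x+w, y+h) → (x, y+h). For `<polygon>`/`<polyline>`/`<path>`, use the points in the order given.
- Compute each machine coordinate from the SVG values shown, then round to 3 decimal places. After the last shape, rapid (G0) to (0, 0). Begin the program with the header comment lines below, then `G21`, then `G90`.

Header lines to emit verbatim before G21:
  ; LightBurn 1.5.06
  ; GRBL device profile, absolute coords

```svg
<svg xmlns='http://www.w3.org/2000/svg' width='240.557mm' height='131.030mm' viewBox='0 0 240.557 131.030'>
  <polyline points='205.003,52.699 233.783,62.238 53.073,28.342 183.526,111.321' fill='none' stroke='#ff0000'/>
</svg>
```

1 u = 1 mm; y_m = 131.030 − y.

[1] `<polyline>` open polyline, #ff0000→engrave S367 F3385: (205.003,78.331) → (233.783,68.792) → (53.073,102.688) → (183.526,19.709)

; LightBurn 1.5.06
; GRBL device profile, absolute coords
G21
G90
G0 X205.003 Y78.331
M3 S367
G01 X233.783 Y68.792 F3385
G01 X53.073 Y102.688 F3385
G01 X183.526 Y19.709 F3385
M5
G0 X0.000 Y0.000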